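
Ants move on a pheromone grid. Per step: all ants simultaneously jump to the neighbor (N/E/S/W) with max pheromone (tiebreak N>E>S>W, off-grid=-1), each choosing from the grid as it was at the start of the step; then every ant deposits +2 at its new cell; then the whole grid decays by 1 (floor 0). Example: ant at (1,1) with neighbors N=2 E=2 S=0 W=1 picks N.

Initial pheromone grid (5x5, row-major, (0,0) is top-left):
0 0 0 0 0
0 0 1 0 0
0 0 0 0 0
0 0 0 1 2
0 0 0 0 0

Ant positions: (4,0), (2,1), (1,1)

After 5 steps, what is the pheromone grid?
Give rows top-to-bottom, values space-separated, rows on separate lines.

After step 1: ants at (3,0),(1,1),(1,2)
  0 0 0 0 0
  0 1 2 0 0
  0 0 0 0 0
  1 0 0 0 1
  0 0 0 0 0
After step 2: ants at (2,0),(1,2),(1,1)
  0 0 0 0 0
  0 2 3 0 0
  1 0 0 0 0
  0 0 0 0 0
  0 0 0 0 0
After step 3: ants at (1,0),(1,1),(1,2)
  0 0 0 0 0
  1 3 4 0 0
  0 0 0 0 0
  0 0 0 0 0
  0 0 0 0 0
After step 4: ants at (1,1),(1,2),(1,1)
  0 0 0 0 0
  0 6 5 0 0
  0 0 0 0 0
  0 0 0 0 0
  0 0 0 0 0
After step 5: ants at (1,2),(1,1),(1,2)
  0 0 0 0 0
  0 7 8 0 0
  0 0 0 0 0
  0 0 0 0 0
  0 0 0 0 0

0 0 0 0 0
0 7 8 0 0
0 0 0 0 0
0 0 0 0 0
0 0 0 0 0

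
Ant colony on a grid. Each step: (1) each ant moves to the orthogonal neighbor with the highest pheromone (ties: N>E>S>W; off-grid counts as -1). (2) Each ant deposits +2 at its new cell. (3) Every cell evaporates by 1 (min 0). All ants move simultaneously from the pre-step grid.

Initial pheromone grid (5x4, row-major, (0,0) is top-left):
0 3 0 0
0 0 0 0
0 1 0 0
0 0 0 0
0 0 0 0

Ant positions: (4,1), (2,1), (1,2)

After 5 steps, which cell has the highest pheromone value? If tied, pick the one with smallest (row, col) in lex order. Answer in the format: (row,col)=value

Answer: (0,1)=8

Derivation:
Step 1: ant0:(4,1)->N->(3,1) | ant1:(2,1)->N->(1,1) | ant2:(1,2)->N->(0,2)
  grid max=2 at (0,1)
Step 2: ant0:(3,1)->N->(2,1) | ant1:(1,1)->N->(0,1) | ant2:(0,2)->W->(0,1)
  grid max=5 at (0,1)
Step 3: ant0:(2,1)->N->(1,1) | ant1:(0,1)->E->(0,2) | ant2:(0,1)->E->(0,2)
  grid max=4 at (0,1)
Step 4: ant0:(1,1)->N->(0,1) | ant1:(0,2)->W->(0,1) | ant2:(0,2)->W->(0,1)
  grid max=9 at (0,1)
Step 5: ant0:(0,1)->E->(0,2) | ant1:(0,1)->E->(0,2) | ant2:(0,1)->E->(0,2)
  grid max=8 at (0,1)
Final grid:
  0 8 7 0
  0 0 0 0
  0 0 0 0
  0 0 0 0
  0 0 0 0
Max pheromone 8 at (0,1)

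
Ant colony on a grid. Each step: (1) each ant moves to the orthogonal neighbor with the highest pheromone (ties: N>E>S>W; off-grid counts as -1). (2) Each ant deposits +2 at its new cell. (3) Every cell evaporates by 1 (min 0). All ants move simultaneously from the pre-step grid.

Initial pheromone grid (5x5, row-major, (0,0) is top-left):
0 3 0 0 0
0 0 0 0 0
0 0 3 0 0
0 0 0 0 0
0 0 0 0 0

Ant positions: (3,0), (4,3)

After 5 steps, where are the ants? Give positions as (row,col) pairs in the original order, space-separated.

Step 1: ant0:(3,0)->N->(2,0) | ant1:(4,3)->N->(3,3)
  grid max=2 at (0,1)
Step 2: ant0:(2,0)->N->(1,0) | ant1:(3,3)->N->(2,3)
  grid max=1 at (0,1)
Step 3: ant0:(1,0)->N->(0,0) | ant1:(2,3)->W->(2,2)
  grid max=2 at (2,2)
Step 4: ant0:(0,0)->E->(0,1) | ant1:(2,2)->N->(1,2)
  grid max=1 at (0,1)
Step 5: ant0:(0,1)->E->(0,2) | ant1:(1,2)->S->(2,2)
  grid max=2 at (2,2)

(0,2) (2,2)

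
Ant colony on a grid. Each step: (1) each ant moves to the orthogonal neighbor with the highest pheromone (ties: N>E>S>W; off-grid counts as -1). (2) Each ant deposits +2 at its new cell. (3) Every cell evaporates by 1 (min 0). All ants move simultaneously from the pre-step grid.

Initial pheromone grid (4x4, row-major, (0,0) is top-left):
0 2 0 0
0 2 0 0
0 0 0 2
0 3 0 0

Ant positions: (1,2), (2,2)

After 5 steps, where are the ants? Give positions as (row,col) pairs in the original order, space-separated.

Step 1: ant0:(1,2)->W->(1,1) | ant1:(2,2)->E->(2,3)
  grid max=3 at (1,1)
Step 2: ant0:(1,1)->N->(0,1) | ant1:(2,3)->N->(1,3)
  grid max=2 at (0,1)
Step 3: ant0:(0,1)->S->(1,1) | ant1:(1,3)->S->(2,3)
  grid max=3 at (1,1)
Step 4: ant0:(1,1)->N->(0,1) | ant1:(2,3)->N->(1,3)
  grid max=2 at (0,1)
Step 5: ant0:(0,1)->S->(1,1) | ant1:(1,3)->S->(2,3)
  grid max=3 at (1,1)

(1,1) (2,3)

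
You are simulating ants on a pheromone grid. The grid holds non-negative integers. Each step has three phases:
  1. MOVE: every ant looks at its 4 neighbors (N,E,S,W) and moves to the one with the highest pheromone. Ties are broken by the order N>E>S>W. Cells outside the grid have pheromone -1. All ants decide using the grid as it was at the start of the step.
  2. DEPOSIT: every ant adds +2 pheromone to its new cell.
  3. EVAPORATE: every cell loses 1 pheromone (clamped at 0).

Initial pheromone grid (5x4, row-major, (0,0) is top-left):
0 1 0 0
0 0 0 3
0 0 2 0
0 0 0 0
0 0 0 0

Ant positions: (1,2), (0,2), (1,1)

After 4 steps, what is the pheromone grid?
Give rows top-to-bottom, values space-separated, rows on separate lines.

After step 1: ants at (1,3),(0,1),(0,1)
  0 4 0 0
  0 0 0 4
  0 0 1 0
  0 0 0 0
  0 0 0 0
After step 2: ants at (0,3),(0,2),(0,2)
  0 3 3 1
  0 0 0 3
  0 0 0 0
  0 0 0 0
  0 0 0 0
After step 3: ants at (1,3),(0,1),(0,1)
  0 6 2 0
  0 0 0 4
  0 0 0 0
  0 0 0 0
  0 0 0 0
After step 4: ants at (0,3),(0,2),(0,2)
  0 5 5 1
  0 0 0 3
  0 0 0 0
  0 0 0 0
  0 0 0 0

0 5 5 1
0 0 0 3
0 0 0 0
0 0 0 0
0 0 0 0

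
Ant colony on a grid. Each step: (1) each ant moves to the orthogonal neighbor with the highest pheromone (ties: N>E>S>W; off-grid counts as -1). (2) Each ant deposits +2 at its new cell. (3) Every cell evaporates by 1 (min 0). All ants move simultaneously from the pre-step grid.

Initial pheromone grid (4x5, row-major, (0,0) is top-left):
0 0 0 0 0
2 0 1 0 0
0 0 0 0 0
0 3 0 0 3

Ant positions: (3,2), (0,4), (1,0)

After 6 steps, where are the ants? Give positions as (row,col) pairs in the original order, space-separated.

Step 1: ant0:(3,2)->W->(3,1) | ant1:(0,4)->S->(1,4) | ant2:(1,0)->N->(0,0)
  grid max=4 at (3,1)
Step 2: ant0:(3,1)->N->(2,1) | ant1:(1,4)->N->(0,4) | ant2:(0,0)->S->(1,0)
  grid max=3 at (3,1)
Step 3: ant0:(2,1)->S->(3,1) | ant1:(0,4)->S->(1,4) | ant2:(1,0)->N->(0,0)
  grid max=4 at (3,1)
Step 4: ant0:(3,1)->N->(2,1) | ant1:(1,4)->N->(0,4) | ant2:(0,0)->S->(1,0)
  grid max=3 at (3,1)
Step 5: ant0:(2,1)->S->(3,1) | ant1:(0,4)->S->(1,4) | ant2:(1,0)->N->(0,0)
  grid max=4 at (3,1)
Step 6: ant0:(3,1)->N->(2,1) | ant1:(1,4)->N->(0,4) | ant2:(0,0)->S->(1,0)
  grid max=3 at (3,1)

(2,1) (0,4) (1,0)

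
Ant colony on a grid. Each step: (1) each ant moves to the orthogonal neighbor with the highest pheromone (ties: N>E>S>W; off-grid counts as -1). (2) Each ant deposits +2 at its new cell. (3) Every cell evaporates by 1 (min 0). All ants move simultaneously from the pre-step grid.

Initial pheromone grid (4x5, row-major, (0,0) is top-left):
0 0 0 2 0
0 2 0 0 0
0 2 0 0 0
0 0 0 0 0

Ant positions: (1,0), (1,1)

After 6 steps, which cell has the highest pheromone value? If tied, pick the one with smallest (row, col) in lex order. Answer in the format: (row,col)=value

Answer: (1,1)=8

Derivation:
Step 1: ant0:(1,0)->E->(1,1) | ant1:(1,1)->S->(2,1)
  grid max=3 at (1,1)
Step 2: ant0:(1,1)->S->(2,1) | ant1:(2,1)->N->(1,1)
  grid max=4 at (1,1)
Step 3: ant0:(2,1)->N->(1,1) | ant1:(1,1)->S->(2,1)
  grid max=5 at (1,1)
Step 4: ant0:(1,1)->S->(2,1) | ant1:(2,1)->N->(1,1)
  grid max=6 at (1,1)
Step 5: ant0:(2,1)->N->(1,1) | ant1:(1,1)->S->(2,1)
  grid max=7 at (1,1)
Step 6: ant0:(1,1)->S->(2,1) | ant1:(2,1)->N->(1,1)
  grid max=8 at (1,1)
Final grid:
  0 0 0 0 0
  0 8 0 0 0
  0 8 0 0 0
  0 0 0 0 0
Max pheromone 8 at (1,1)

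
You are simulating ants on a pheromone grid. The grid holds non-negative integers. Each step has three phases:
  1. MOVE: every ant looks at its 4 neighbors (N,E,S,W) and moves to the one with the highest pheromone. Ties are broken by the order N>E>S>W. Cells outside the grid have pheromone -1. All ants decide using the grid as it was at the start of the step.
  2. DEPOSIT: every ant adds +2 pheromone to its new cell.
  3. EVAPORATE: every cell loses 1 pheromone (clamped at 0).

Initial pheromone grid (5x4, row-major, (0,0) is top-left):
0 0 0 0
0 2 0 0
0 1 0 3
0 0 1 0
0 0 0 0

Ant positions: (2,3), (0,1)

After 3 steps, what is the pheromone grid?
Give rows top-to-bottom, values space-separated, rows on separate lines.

After step 1: ants at (1,3),(1,1)
  0 0 0 0
  0 3 0 1
  0 0 0 2
  0 0 0 0
  0 0 0 0
After step 2: ants at (2,3),(0,1)
  0 1 0 0
  0 2 0 0
  0 0 0 3
  0 0 0 0
  0 0 0 0
After step 3: ants at (1,3),(1,1)
  0 0 0 0
  0 3 0 1
  0 0 0 2
  0 0 0 0
  0 0 0 0

0 0 0 0
0 3 0 1
0 0 0 2
0 0 0 0
0 0 0 0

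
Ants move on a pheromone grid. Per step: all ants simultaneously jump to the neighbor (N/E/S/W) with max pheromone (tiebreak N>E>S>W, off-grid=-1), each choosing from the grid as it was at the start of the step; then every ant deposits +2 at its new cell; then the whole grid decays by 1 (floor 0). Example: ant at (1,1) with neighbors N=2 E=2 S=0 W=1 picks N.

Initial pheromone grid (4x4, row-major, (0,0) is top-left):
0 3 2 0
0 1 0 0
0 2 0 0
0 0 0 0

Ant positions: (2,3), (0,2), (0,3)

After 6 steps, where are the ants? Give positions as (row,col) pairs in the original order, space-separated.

Step 1: ant0:(2,3)->N->(1,3) | ant1:(0,2)->W->(0,1) | ant2:(0,3)->W->(0,2)
  grid max=4 at (0,1)
Step 2: ant0:(1,3)->N->(0,3) | ant1:(0,1)->E->(0,2) | ant2:(0,2)->W->(0,1)
  grid max=5 at (0,1)
Step 3: ant0:(0,3)->W->(0,2) | ant1:(0,2)->W->(0,1) | ant2:(0,1)->E->(0,2)
  grid max=7 at (0,2)
Step 4: ant0:(0,2)->W->(0,1) | ant1:(0,1)->E->(0,2) | ant2:(0,2)->W->(0,1)
  grid max=9 at (0,1)
Step 5: ant0:(0,1)->E->(0,2) | ant1:(0,2)->W->(0,1) | ant2:(0,1)->E->(0,2)
  grid max=11 at (0,2)
Step 6: ant0:(0,2)->W->(0,1) | ant1:(0,1)->E->(0,2) | ant2:(0,2)->W->(0,1)
  grid max=13 at (0,1)

(0,1) (0,2) (0,1)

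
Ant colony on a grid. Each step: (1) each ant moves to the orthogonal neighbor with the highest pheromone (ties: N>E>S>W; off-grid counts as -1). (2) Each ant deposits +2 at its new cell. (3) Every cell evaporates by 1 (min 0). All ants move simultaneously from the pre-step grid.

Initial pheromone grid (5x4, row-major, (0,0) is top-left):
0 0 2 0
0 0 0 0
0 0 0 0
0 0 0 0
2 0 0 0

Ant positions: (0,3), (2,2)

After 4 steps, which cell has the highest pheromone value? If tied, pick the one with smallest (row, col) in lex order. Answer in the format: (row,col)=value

Answer: (0,2)=6

Derivation:
Step 1: ant0:(0,3)->W->(0,2) | ant1:(2,2)->N->(1,2)
  grid max=3 at (0,2)
Step 2: ant0:(0,2)->S->(1,2) | ant1:(1,2)->N->(0,2)
  grid max=4 at (0,2)
Step 3: ant0:(1,2)->N->(0,2) | ant1:(0,2)->S->(1,2)
  grid max=5 at (0,2)
Step 4: ant0:(0,2)->S->(1,2) | ant1:(1,2)->N->(0,2)
  grid max=6 at (0,2)
Final grid:
  0 0 6 0
  0 0 4 0
  0 0 0 0
  0 0 0 0
  0 0 0 0
Max pheromone 6 at (0,2)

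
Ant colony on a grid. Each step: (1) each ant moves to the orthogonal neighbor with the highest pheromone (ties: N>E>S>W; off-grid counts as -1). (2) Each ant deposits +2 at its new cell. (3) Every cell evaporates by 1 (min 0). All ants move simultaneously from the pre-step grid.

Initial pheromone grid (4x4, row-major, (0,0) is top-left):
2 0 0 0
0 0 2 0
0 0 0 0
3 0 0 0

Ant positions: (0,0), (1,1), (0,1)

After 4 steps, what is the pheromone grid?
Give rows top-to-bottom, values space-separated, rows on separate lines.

After step 1: ants at (0,1),(1,2),(0,0)
  3 1 0 0
  0 0 3 0
  0 0 0 0
  2 0 0 0
After step 2: ants at (0,0),(0,2),(0,1)
  4 2 1 0
  0 0 2 0
  0 0 0 0
  1 0 0 0
After step 3: ants at (0,1),(1,2),(0,0)
  5 3 0 0
  0 0 3 0
  0 0 0 0
  0 0 0 0
After step 4: ants at (0,0),(0,2),(0,1)
  6 4 1 0
  0 0 2 0
  0 0 0 0
  0 0 0 0

6 4 1 0
0 0 2 0
0 0 0 0
0 0 0 0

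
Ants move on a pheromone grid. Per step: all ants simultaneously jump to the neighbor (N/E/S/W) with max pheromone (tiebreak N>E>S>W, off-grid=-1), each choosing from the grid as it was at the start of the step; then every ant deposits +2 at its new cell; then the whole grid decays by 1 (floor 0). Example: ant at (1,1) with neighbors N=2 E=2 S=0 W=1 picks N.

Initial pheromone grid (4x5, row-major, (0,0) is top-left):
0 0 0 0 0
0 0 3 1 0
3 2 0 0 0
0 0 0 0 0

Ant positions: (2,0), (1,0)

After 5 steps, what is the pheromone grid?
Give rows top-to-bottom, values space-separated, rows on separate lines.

After step 1: ants at (2,1),(2,0)
  0 0 0 0 0
  0 0 2 0 0
  4 3 0 0 0
  0 0 0 0 0
After step 2: ants at (2,0),(2,1)
  0 0 0 0 0
  0 0 1 0 0
  5 4 0 0 0
  0 0 0 0 0
After step 3: ants at (2,1),(2,0)
  0 0 0 0 0
  0 0 0 0 0
  6 5 0 0 0
  0 0 0 0 0
After step 4: ants at (2,0),(2,1)
  0 0 0 0 0
  0 0 0 0 0
  7 6 0 0 0
  0 0 0 0 0
After step 5: ants at (2,1),(2,0)
  0 0 0 0 0
  0 0 0 0 0
  8 7 0 0 0
  0 0 0 0 0

0 0 0 0 0
0 0 0 0 0
8 7 0 0 0
0 0 0 0 0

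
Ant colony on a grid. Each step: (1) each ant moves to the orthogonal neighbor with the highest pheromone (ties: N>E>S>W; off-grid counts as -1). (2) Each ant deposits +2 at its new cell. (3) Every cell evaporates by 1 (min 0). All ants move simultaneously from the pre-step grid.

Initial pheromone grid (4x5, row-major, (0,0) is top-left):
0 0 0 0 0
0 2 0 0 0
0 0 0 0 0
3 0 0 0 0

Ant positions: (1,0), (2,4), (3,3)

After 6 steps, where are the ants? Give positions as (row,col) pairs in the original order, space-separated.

Step 1: ant0:(1,0)->E->(1,1) | ant1:(2,4)->N->(1,4) | ant2:(3,3)->N->(2,3)
  grid max=3 at (1,1)
Step 2: ant0:(1,1)->N->(0,1) | ant1:(1,4)->N->(0,4) | ant2:(2,3)->N->(1,3)
  grid max=2 at (1,1)
Step 3: ant0:(0,1)->S->(1,1) | ant1:(0,4)->S->(1,4) | ant2:(1,3)->N->(0,3)
  grid max=3 at (1,1)
Step 4: ant0:(1,1)->N->(0,1) | ant1:(1,4)->N->(0,4) | ant2:(0,3)->E->(0,4)
  grid max=3 at (0,4)
Step 5: ant0:(0,1)->S->(1,1) | ant1:(0,4)->S->(1,4) | ant2:(0,4)->S->(1,4)
  grid max=3 at (1,1)
Step 6: ant0:(1,1)->N->(0,1) | ant1:(1,4)->N->(0,4) | ant2:(1,4)->N->(0,4)
  grid max=5 at (0,4)

(0,1) (0,4) (0,4)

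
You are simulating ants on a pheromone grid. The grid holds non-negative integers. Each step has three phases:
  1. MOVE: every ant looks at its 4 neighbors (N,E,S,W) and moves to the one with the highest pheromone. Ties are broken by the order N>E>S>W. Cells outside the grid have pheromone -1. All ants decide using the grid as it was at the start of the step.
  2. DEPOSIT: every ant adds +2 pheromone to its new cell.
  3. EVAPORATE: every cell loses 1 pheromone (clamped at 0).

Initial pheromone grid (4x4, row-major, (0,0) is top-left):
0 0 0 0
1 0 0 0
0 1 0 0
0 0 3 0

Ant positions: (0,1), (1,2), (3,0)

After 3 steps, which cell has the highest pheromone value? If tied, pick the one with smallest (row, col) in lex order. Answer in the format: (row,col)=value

Answer: (0,2)=5

Derivation:
Step 1: ant0:(0,1)->E->(0,2) | ant1:(1,2)->N->(0,2) | ant2:(3,0)->N->(2,0)
  grid max=3 at (0,2)
Step 2: ant0:(0,2)->E->(0,3) | ant1:(0,2)->E->(0,3) | ant2:(2,0)->N->(1,0)
  grid max=3 at (0,3)
Step 3: ant0:(0,3)->W->(0,2) | ant1:(0,3)->W->(0,2) | ant2:(1,0)->N->(0,0)
  grid max=5 at (0,2)
Final grid:
  1 0 5 2
  0 0 0 0
  0 0 0 0
  0 0 0 0
Max pheromone 5 at (0,2)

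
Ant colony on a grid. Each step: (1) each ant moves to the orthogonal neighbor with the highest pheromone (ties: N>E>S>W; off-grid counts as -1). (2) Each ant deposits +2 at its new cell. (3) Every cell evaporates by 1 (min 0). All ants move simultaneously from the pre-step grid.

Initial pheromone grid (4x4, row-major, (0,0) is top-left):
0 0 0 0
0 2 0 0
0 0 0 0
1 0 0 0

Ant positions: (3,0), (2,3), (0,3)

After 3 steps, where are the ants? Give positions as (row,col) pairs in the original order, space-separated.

Step 1: ant0:(3,0)->N->(2,0) | ant1:(2,3)->N->(1,3) | ant2:(0,3)->S->(1,3)
  grid max=3 at (1,3)
Step 2: ant0:(2,0)->N->(1,0) | ant1:(1,3)->N->(0,3) | ant2:(1,3)->N->(0,3)
  grid max=3 at (0,3)
Step 3: ant0:(1,0)->N->(0,0) | ant1:(0,3)->S->(1,3) | ant2:(0,3)->S->(1,3)
  grid max=5 at (1,3)

(0,0) (1,3) (1,3)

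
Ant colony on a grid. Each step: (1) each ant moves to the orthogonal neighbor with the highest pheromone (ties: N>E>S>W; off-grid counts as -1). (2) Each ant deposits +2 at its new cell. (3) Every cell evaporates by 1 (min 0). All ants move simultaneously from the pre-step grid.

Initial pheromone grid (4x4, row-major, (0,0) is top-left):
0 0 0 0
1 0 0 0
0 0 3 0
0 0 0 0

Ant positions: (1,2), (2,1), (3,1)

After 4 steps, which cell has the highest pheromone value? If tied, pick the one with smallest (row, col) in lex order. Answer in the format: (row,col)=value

Answer: (2,2)=11

Derivation:
Step 1: ant0:(1,2)->S->(2,2) | ant1:(2,1)->E->(2,2) | ant2:(3,1)->N->(2,1)
  grid max=6 at (2,2)
Step 2: ant0:(2,2)->W->(2,1) | ant1:(2,2)->W->(2,1) | ant2:(2,1)->E->(2,2)
  grid max=7 at (2,2)
Step 3: ant0:(2,1)->E->(2,2) | ant1:(2,1)->E->(2,2) | ant2:(2,2)->W->(2,1)
  grid max=10 at (2,2)
Step 4: ant0:(2,2)->W->(2,1) | ant1:(2,2)->W->(2,1) | ant2:(2,1)->E->(2,2)
  grid max=11 at (2,2)
Final grid:
  0 0 0 0
  0 0 0 0
  0 8 11 0
  0 0 0 0
Max pheromone 11 at (2,2)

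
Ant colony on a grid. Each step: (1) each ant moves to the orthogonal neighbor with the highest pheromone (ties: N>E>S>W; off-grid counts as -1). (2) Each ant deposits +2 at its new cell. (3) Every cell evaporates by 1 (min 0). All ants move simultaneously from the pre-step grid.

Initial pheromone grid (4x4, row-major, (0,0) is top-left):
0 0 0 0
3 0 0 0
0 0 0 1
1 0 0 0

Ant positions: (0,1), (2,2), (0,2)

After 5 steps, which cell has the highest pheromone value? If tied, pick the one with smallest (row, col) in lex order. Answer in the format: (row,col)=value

Answer: (0,3)=9

Derivation:
Step 1: ant0:(0,1)->E->(0,2) | ant1:(2,2)->E->(2,3) | ant2:(0,2)->E->(0,3)
  grid max=2 at (1,0)
Step 2: ant0:(0,2)->E->(0,3) | ant1:(2,3)->N->(1,3) | ant2:(0,3)->W->(0,2)
  grid max=2 at (0,2)
Step 3: ant0:(0,3)->W->(0,2) | ant1:(1,3)->N->(0,3) | ant2:(0,2)->E->(0,3)
  grid max=5 at (0,3)
Step 4: ant0:(0,2)->E->(0,3) | ant1:(0,3)->W->(0,2) | ant2:(0,3)->W->(0,2)
  grid max=6 at (0,2)
Step 5: ant0:(0,3)->W->(0,2) | ant1:(0,2)->E->(0,3) | ant2:(0,2)->E->(0,3)
  grid max=9 at (0,3)
Final grid:
  0 0 7 9
  0 0 0 0
  0 0 0 0
  0 0 0 0
Max pheromone 9 at (0,3)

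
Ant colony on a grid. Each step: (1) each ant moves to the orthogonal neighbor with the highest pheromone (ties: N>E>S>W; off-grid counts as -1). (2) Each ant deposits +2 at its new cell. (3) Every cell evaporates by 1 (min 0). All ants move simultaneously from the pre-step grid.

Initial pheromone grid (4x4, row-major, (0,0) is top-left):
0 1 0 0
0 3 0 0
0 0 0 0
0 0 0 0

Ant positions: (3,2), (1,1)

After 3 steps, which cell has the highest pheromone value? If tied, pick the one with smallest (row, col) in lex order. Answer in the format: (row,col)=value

Step 1: ant0:(3,2)->N->(2,2) | ant1:(1,1)->N->(0,1)
  grid max=2 at (0,1)
Step 2: ant0:(2,2)->N->(1,2) | ant1:(0,1)->S->(1,1)
  grid max=3 at (1,1)
Step 3: ant0:(1,2)->W->(1,1) | ant1:(1,1)->N->(0,1)
  grid max=4 at (1,1)
Final grid:
  0 2 0 0
  0 4 0 0
  0 0 0 0
  0 0 0 0
Max pheromone 4 at (1,1)

Answer: (1,1)=4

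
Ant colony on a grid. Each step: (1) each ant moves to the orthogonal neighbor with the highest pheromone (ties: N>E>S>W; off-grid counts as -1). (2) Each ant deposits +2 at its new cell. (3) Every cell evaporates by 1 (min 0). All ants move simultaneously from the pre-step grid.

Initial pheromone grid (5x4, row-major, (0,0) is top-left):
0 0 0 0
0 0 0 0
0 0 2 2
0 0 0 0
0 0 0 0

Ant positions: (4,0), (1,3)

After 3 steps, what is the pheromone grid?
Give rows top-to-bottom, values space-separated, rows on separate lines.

After step 1: ants at (3,0),(2,3)
  0 0 0 0
  0 0 0 0
  0 0 1 3
  1 0 0 0
  0 0 0 0
After step 2: ants at (2,0),(2,2)
  0 0 0 0
  0 0 0 0
  1 0 2 2
  0 0 0 0
  0 0 0 0
After step 3: ants at (1,0),(2,3)
  0 0 0 0
  1 0 0 0
  0 0 1 3
  0 0 0 0
  0 0 0 0

0 0 0 0
1 0 0 0
0 0 1 3
0 0 0 0
0 0 0 0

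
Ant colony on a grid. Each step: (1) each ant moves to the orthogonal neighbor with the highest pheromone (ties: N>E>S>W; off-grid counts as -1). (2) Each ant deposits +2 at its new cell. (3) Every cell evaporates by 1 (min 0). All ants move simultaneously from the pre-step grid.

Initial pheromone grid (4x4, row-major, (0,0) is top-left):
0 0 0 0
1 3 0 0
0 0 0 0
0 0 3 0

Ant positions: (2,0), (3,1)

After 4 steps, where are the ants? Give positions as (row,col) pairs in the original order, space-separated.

Step 1: ant0:(2,0)->N->(1,0) | ant1:(3,1)->E->(3,2)
  grid max=4 at (3,2)
Step 2: ant0:(1,0)->E->(1,1) | ant1:(3,2)->N->(2,2)
  grid max=3 at (1,1)
Step 3: ant0:(1,1)->W->(1,0) | ant1:(2,2)->S->(3,2)
  grid max=4 at (3,2)
Step 4: ant0:(1,0)->E->(1,1) | ant1:(3,2)->N->(2,2)
  grid max=3 at (1,1)

(1,1) (2,2)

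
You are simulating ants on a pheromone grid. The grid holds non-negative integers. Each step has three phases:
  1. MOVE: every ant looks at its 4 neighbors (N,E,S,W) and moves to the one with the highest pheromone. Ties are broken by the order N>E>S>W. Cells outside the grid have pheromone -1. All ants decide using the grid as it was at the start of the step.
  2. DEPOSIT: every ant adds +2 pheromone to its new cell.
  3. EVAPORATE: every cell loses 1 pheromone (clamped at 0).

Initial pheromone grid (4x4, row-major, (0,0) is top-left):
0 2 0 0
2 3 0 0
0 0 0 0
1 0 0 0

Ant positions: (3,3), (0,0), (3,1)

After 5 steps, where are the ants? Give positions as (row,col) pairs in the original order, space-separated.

Step 1: ant0:(3,3)->N->(2,3) | ant1:(0,0)->E->(0,1) | ant2:(3,1)->W->(3,0)
  grid max=3 at (0,1)
Step 2: ant0:(2,3)->N->(1,3) | ant1:(0,1)->S->(1,1) | ant2:(3,0)->N->(2,0)
  grid max=3 at (1,1)
Step 3: ant0:(1,3)->N->(0,3) | ant1:(1,1)->N->(0,1) | ant2:(2,0)->S->(3,0)
  grid max=3 at (0,1)
Step 4: ant0:(0,3)->S->(1,3) | ant1:(0,1)->S->(1,1) | ant2:(3,0)->N->(2,0)
  grid max=3 at (1,1)
Step 5: ant0:(1,3)->N->(0,3) | ant1:(1,1)->N->(0,1) | ant2:(2,0)->S->(3,0)
  grid max=3 at (0,1)

(0,3) (0,1) (3,0)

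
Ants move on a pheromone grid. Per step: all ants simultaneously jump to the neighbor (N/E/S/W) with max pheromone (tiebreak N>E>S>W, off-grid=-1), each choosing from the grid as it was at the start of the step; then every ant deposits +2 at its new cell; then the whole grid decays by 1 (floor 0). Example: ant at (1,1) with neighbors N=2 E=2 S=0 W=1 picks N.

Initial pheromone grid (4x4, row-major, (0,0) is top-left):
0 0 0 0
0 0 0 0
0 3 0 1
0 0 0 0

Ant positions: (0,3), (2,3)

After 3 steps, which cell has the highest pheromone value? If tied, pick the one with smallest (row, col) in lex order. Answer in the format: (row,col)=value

Answer: (1,3)=5

Derivation:
Step 1: ant0:(0,3)->S->(1,3) | ant1:(2,3)->N->(1,3)
  grid max=3 at (1,3)
Step 2: ant0:(1,3)->N->(0,3) | ant1:(1,3)->N->(0,3)
  grid max=3 at (0,3)
Step 3: ant0:(0,3)->S->(1,3) | ant1:(0,3)->S->(1,3)
  grid max=5 at (1,3)
Final grid:
  0 0 0 2
  0 0 0 5
  0 0 0 0
  0 0 0 0
Max pheromone 5 at (1,3)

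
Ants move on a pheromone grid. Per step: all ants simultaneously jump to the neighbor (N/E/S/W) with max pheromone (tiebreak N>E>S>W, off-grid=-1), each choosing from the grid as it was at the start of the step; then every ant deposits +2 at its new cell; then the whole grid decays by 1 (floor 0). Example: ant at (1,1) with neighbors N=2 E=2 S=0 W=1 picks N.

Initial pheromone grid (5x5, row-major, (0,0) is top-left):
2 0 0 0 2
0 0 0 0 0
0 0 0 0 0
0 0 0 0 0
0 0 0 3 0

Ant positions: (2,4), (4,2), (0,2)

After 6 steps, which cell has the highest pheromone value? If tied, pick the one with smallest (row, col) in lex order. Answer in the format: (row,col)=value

Answer: (0,4)=8

Derivation:
Step 1: ant0:(2,4)->N->(1,4) | ant1:(4,2)->E->(4,3) | ant2:(0,2)->E->(0,3)
  grid max=4 at (4,3)
Step 2: ant0:(1,4)->N->(0,4) | ant1:(4,3)->N->(3,3) | ant2:(0,3)->E->(0,4)
  grid max=4 at (0,4)
Step 3: ant0:(0,4)->S->(1,4) | ant1:(3,3)->S->(4,3) | ant2:(0,4)->S->(1,4)
  grid max=4 at (4,3)
Step 4: ant0:(1,4)->N->(0,4) | ant1:(4,3)->N->(3,3) | ant2:(1,4)->N->(0,4)
  grid max=6 at (0,4)
Step 5: ant0:(0,4)->S->(1,4) | ant1:(3,3)->S->(4,3) | ant2:(0,4)->S->(1,4)
  grid max=5 at (0,4)
Step 6: ant0:(1,4)->N->(0,4) | ant1:(4,3)->N->(3,3) | ant2:(1,4)->N->(0,4)
  grid max=8 at (0,4)
Final grid:
  0 0 0 0 8
  0 0 0 0 4
  0 0 0 0 0
  0 0 0 1 0
  0 0 0 3 0
Max pheromone 8 at (0,4)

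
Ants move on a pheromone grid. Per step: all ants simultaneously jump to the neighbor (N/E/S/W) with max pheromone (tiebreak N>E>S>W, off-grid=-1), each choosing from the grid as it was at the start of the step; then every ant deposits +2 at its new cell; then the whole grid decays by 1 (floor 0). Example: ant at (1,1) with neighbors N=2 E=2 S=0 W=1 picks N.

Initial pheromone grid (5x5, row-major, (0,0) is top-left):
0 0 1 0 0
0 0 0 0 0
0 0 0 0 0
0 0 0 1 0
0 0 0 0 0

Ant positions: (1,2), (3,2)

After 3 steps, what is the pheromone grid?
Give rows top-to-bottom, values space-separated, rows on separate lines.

After step 1: ants at (0,2),(3,3)
  0 0 2 0 0
  0 0 0 0 0
  0 0 0 0 0
  0 0 0 2 0
  0 0 0 0 0
After step 2: ants at (0,3),(2,3)
  0 0 1 1 0
  0 0 0 0 0
  0 0 0 1 0
  0 0 0 1 0
  0 0 0 0 0
After step 3: ants at (0,2),(3,3)
  0 0 2 0 0
  0 0 0 0 0
  0 0 0 0 0
  0 0 0 2 0
  0 0 0 0 0

0 0 2 0 0
0 0 0 0 0
0 0 0 0 0
0 0 0 2 0
0 0 0 0 0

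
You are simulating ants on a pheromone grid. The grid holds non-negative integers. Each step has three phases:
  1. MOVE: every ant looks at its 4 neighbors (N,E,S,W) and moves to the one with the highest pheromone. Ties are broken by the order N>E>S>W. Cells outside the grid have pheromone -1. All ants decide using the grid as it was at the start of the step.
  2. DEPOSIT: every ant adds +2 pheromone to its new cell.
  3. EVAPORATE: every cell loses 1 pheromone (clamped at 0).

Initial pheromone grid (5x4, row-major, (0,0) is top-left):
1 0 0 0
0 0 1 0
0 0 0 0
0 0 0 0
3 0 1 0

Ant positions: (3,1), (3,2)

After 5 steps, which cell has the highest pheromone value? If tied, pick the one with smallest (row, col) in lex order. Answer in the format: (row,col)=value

Answer: (4,2)=2

Derivation:
Step 1: ant0:(3,1)->N->(2,1) | ant1:(3,2)->S->(4,2)
  grid max=2 at (4,0)
Step 2: ant0:(2,1)->N->(1,1) | ant1:(4,2)->N->(3,2)
  grid max=1 at (1,1)
Step 3: ant0:(1,1)->N->(0,1) | ant1:(3,2)->S->(4,2)
  grid max=2 at (4,2)
Step 4: ant0:(0,1)->E->(0,2) | ant1:(4,2)->N->(3,2)
  grid max=1 at (0,2)
Step 5: ant0:(0,2)->E->(0,3) | ant1:(3,2)->S->(4,2)
  grid max=2 at (4,2)
Final grid:
  0 0 0 1
  0 0 0 0
  0 0 0 0
  0 0 0 0
  0 0 2 0
Max pheromone 2 at (4,2)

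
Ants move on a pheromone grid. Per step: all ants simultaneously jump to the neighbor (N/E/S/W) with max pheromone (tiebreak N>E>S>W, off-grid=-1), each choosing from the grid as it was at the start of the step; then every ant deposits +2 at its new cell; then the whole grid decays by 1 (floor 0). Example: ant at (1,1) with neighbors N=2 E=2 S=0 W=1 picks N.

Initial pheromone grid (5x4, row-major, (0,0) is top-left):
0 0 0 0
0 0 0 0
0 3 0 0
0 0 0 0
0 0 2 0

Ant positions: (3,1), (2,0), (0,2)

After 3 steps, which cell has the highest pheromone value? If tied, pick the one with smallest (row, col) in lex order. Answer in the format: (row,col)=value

Answer: (2,1)=8

Derivation:
Step 1: ant0:(3,1)->N->(2,1) | ant1:(2,0)->E->(2,1) | ant2:(0,2)->E->(0,3)
  grid max=6 at (2,1)
Step 2: ant0:(2,1)->N->(1,1) | ant1:(2,1)->N->(1,1) | ant2:(0,3)->S->(1,3)
  grid max=5 at (2,1)
Step 3: ant0:(1,1)->S->(2,1) | ant1:(1,1)->S->(2,1) | ant2:(1,3)->N->(0,3)
  grid max=8 at (2,1)
Final grid:
  0 0 0 1
  0 2 0 0
  0 8 0 0
  0 0 0 0
  0 0 0 0
Max pheromone 8 at (2,1)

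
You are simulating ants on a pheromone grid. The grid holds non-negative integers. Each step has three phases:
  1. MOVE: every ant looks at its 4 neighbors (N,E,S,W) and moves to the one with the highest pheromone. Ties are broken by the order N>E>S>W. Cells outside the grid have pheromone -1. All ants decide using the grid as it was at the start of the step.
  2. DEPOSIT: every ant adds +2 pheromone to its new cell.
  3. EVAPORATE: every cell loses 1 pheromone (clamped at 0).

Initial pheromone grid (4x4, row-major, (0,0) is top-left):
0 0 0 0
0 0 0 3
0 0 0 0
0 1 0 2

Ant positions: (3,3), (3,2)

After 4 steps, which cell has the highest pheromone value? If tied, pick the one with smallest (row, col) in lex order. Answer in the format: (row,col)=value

Answer: (3,3)=6

Derivation:
Step 1: ant0:(3,3)->N->(2,3) | ant1:(3,2)->E->(3,3)
  grid max=3 at (3,3)
Step 2: ant0:(2,3)->S->(3,3) | ant1:(3,3)->N->(2,3)
  grid max=4 at (3,3)
Step 3: ant0:(3,3)->N->(2,3) | ant1:(2,3)->S->(3,3)
  grid max=5 at (3,3)
Step 4: ant0:(2,3)->S->(3,3) | ant1:(3,3)->N->(2,3)
  grid max=6 at (3,3)
Final grid:
  0 0 0 0
  0 0 0 0
  0 0 0 4
  0 0 0 6
Max pheromone 6 at (3,3)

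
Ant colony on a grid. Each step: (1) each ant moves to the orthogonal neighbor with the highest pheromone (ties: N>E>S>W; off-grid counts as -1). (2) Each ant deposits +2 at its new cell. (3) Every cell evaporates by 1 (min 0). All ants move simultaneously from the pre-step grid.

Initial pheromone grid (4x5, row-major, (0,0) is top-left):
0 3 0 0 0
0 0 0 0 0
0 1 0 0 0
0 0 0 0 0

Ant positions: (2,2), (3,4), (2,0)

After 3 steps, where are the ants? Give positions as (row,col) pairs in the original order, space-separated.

Step 1: ant0:(2,2)->W->(2,1) | ant1:(3,4)->N->(2,4) | ant2:(2,0)->E->(2,1)
  grid max=4 at (2,1)
Step 2: ant0:(2,1)->N->(1,1) | ant1:(2,4)->N->(1,4) | ant2:(2,1)->N->(1,1)
  grid max=3 at (1,1)
Step 3: ant0:(1,1)->S->(2,1) | ant1:(1,4)->N->(0,4) | ant2:(1,1)->S->(2,1)
  grid max=6 at (2,1)

(2,1) (0,4) (2,1)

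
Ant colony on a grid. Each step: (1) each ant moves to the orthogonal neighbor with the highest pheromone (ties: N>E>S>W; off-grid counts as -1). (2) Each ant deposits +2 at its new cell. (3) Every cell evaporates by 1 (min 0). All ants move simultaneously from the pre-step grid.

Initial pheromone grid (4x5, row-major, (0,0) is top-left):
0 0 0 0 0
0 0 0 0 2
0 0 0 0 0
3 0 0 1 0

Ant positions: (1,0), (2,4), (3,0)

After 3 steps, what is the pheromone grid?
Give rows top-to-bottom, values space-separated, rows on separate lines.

After step 1: ants at (0,0),(1,4),(2,0)
  1 0 0 0 0
  0 0 0 0 3
  1 0 0 0 0
  2 0 0 0 0
After step 2: ants at (0,1),(0,4),(3,0)
  0 1 0 0 1
  0 0 0 0 2
  0 0 0 0 0
  3 0 0 0 0
After step 3: ants at (0,2),(1,4),(2,0)
  0 0 1 0 0
  0 0 0 0 3
  1 0 0 0 0
  2 0 0 0 0

0 0 1 0 0
0 0 0 0 3
1 0 0 0 0
2 0 0 0 0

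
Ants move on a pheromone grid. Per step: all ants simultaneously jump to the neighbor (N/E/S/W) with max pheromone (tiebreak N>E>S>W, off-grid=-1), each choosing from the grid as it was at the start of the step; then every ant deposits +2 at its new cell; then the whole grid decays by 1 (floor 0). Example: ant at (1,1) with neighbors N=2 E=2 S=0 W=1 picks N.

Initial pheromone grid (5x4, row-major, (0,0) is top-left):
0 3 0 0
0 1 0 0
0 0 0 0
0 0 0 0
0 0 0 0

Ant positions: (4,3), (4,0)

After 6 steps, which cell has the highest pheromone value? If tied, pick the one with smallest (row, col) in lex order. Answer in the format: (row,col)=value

Step 1: ant0:(4,3)->N->(3,3) | ant1:(4,0)->N->(3,0)
  grid max=2 at (0,1)
Step 2: ant0:(3,3)->N->(2,3) | ant1:(3,0)->N->(2,0)
  grid max=1 at (0,1)
Step 3: ant0:(2,3)->N->(1,3) | ant1:(2,0)->N->(1,0)
  grid max=1 at (1,0)
Step 4: ant0:(1,3)->N->(0,3) | ant1:(1,0)->N->(0,0)
  grid max=1 at (0,0)
Step 5: ant0:(0,3)->S->(1,3) | ant1:(0,0)->E->(0,1)
  grid max=1 at (0,1)
Step 6: ant0:(1,3)->N->(0,3) | ant1:(0,1)->E->(0,2)
  grid max=1 at (0,2)
Final grid:
  0 0 1 1
  0 0 0 0
  0 0 0 0
  0 0 0 0
  0 0 0 0
Max pheromone 1 at (0,2)

Answer: (0,2)=1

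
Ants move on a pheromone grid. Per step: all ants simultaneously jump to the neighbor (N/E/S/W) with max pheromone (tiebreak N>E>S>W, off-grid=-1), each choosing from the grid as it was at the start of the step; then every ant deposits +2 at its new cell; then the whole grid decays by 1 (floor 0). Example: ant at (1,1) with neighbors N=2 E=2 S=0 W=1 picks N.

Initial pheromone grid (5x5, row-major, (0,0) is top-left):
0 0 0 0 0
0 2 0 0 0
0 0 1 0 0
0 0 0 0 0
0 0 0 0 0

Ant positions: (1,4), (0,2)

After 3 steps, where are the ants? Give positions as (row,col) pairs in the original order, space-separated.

Step 1: ant0:(1,4)->N->(0,4) | ant1:(0,2)->E->(0,3)
  grid max=1 at (0,3)
Step 2: ant0:(0,4)->W->(0,3) | ant1:(0,3)->E->(0,4)
  grid max=2 at (0,3)
Step 3: ant0:(0,3)->E->(0,4) | ant1:(0,4)->W->(0,3)
  grid max=3 at (0,3)

(0,4) (0,3)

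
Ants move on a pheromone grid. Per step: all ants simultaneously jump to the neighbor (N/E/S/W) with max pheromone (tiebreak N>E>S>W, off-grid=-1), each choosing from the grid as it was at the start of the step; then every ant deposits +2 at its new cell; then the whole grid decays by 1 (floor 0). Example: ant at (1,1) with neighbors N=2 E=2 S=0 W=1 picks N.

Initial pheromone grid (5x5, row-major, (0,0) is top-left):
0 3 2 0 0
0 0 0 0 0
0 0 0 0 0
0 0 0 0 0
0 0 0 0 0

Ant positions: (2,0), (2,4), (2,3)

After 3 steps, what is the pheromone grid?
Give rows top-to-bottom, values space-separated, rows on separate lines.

After step 1: ants at (1,0),(1,4),(1,3)
  0 2 1 0 0
  1 0 0 1 1
  0 0 0 0 0
  0 0 0 0 0
  0 0 0 0 0
After step 2: ants at (0,0),(1,3),(1,4)
  1 1 0 0 0
  0 0 0 2 2
  0 0 0 0 0
  0 0 0 0 0
  0 0 0 0 0
After step 3: ants at (0,1),(1,4),(1,3)
  0 2 0 0 0
  0 0 0 3 3
  0 0 0 0 0
  0 0 0 0 0
  0 0 0 0 0

0 2 0 0 0
0 0 0 3 3
0 0 0 0 0
0 0 0 0 0
0 0 0 0 0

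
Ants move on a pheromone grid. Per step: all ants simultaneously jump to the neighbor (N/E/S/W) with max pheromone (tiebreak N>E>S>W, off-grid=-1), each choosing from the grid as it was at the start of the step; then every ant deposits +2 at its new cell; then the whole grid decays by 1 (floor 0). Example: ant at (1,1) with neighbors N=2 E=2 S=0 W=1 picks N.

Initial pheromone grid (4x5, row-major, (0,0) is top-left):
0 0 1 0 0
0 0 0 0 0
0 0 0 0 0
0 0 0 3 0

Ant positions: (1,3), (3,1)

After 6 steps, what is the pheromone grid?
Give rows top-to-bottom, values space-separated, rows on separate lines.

After step 1: ants at (0,3),(2,1)
  0 0 0 1 0
  0 0 0 0 0
  0 1 0 0 0
  0 0 0 2 0
After step 2: ants at (0,4),(1,1)
  0 0 0 0 1
  0 1 0 0 0
  0 0 0 0 0
  0 0 0 1 0
After step 3: ants at (1,4),(0,1)
  0 1 0 0 0
  0 0 0 0 1
  0 0 0 0 0
  0 0 0 0 0
After step 4: ants at (0,4),(0,2)
  0 0 1 0 1
  0 0 0 0 0
  0 0 0 0 0
  0 0 0 0 0
After step 5: ants at (1,4),(0,3)
  0 0 0 1 0
  0 0 0 0 1
  0 0 0 0 0
  0 0 0 0 0
After step 6: ants at (0,4),(0,4)
  0 0 0 0 3
  0 0 0 0 0
  0 0 0 0 0
  0 0 0 0 0

0 0 0 0 3
0 0 0 0 0
0 0 0 0 0
0 0 0 0 0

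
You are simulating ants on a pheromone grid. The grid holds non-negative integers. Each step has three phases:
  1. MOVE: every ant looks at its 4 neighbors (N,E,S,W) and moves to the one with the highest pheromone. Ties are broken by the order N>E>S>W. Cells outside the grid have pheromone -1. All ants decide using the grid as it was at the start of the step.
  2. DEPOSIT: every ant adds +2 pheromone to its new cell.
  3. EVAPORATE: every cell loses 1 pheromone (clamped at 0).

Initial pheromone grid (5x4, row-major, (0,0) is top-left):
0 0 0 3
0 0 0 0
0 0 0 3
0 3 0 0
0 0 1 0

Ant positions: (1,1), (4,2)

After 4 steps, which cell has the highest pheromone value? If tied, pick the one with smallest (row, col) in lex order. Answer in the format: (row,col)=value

Answer: (3,1)=3

Derivation:
Step 1: ant0:(1,1)->N->(0,1) | ant1:(4,2)->N->(3,2)
  grid max=2 at (0,3)
Step 2: ant0:(0,1)->E->(0,2) | ant1:(3,2)->W->(3,1)
  grid max=3 at (3,1)
Step 3: ant0:(0,2)->E->(0,3) | ant1:(3,1)->N->(2,1)
  grid max=2 at (0,3)
Step 4: ant0:(0,3)->S->(1,3) | ant1:(2,1)->S->(3,1)
  grid max=3 at (3,1)
Final grid:
  0 0 0 1
  0 0 0 1
  0 0 0 0
  0 3 0 0
  0 0 0 0
Max pheromone 3 at (3,1)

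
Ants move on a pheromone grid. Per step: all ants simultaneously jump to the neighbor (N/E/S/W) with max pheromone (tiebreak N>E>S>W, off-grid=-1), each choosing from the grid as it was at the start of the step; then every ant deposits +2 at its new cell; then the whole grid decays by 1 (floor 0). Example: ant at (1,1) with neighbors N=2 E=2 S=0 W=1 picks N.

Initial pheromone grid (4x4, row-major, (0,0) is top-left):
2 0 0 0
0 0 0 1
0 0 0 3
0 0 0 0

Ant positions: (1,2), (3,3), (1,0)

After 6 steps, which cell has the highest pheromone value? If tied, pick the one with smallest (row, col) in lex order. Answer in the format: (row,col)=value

Step 1: ant0:(1,2)->E->(1,3) | ant1:(3,3)->N->(2,3) | ant2:(1,0)->N->(0,0)
  grid max=4 at (2,3)
Step 2: ant0:(1,3)->S->(2,3) | ant1:(2,3)->N->(1,3) | ant2:(0,0)->E->(0,1)
  grid max=5 at (2,3)
Step 3: ant0:(2,3)->N->(1,3) | ant1:(1,3)->S->(2,3) | ant2:(0,1)->W->(0,0)
  grid max=6 at (2,3)
Step 4: ant0:(1,3)->S->(2,3) | ant1:(2,3)->N->(1,3) | ant2:(0,0)->E->(0,1)
  grid max=7 at (2,3)
Step 5: ant0:(2,3)->N->(1,3) | ant1:(1,3)->S->(2,3) | ant2:(0,1)->W->(0,0)
  grid max=8 at (2,3)
Step 6: ant0:(1,3)->S->(2,3) | ant1:(2,3)->N->(1,3) | ant2:(0,0)->E->(0,1)
  grid max=9 at (2,3)
Final grid:
  2 1 0 0
  0 0 0 7
  0 0 0 9
  0 0 0 0
Max pheromone 9 at (2,3)

Answer: (2,3)=9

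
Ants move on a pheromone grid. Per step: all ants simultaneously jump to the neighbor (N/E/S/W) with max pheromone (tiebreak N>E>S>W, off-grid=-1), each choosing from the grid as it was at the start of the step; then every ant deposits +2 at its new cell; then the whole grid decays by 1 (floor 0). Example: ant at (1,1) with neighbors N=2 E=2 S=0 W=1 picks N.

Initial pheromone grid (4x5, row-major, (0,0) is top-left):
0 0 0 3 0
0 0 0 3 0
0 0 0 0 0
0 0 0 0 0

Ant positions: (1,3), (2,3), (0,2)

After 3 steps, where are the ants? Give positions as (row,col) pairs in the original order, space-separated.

Step 1: ant0:(1,3)->N->(0,3) | ant1:(2,3)->N->(1,3) | ant2:(0,2)->E->(0,3)
  grid max=6 at (0,3)
Step 2: ant0:(0,3)->S->(1,3) | ant1:(1,3)->N->(0,3) | ant2:(0,3)->S->(1,3)
  grid max=7 at (0,3)
Step 3: ant0:(1,3)->N->(0,3) | ant1:(0,3)->S->(1,3) | ant2:(1,3)->N->(0,3)
  grid max=10 at (0,3)

(0,3) (1,3) (0,3)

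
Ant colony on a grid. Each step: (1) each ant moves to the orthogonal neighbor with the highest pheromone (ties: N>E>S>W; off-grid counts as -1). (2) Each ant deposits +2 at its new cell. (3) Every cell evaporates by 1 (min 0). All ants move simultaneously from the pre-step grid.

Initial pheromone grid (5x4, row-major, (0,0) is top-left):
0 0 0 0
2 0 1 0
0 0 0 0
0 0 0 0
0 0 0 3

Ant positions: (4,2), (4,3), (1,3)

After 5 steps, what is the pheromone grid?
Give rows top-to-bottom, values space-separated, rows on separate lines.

After step 1: ants at (4,3),(3,3),(1,2)
  0 0 0 0
  1 0 2 0
  0 0 0 0
  0 0 0 1
  0 0 0 4
After step 2: ants at (3,3),(4,3),(0,2)
  0 0 1 0
  0 0 1 0
  0 0 0 0
  0 0 0 2
  0 0 0 5
After step 3: ants at (4,3),(3,3),(1,2)
  0 0 0 0
  0 0 2 0
  0 0 0 0
  0 0 0 3
  0 0 0 6
After step 4: ants at (3,3),(4,3),(0,2)
  0 0 1 0
  0 0 1 0
  0 0 0 0
  0 0 0 4
  0 0 0 7
After step 5: ants at (4,3),(3,3),(1,2)
  0 0 0 0
  0 0 2 0
  0 0 0 0
  0 0 0 5
  0 0 0 8

0 0 0 0
0 0 2 0
0 0 0 0
0 0 0 5
0 0 0 8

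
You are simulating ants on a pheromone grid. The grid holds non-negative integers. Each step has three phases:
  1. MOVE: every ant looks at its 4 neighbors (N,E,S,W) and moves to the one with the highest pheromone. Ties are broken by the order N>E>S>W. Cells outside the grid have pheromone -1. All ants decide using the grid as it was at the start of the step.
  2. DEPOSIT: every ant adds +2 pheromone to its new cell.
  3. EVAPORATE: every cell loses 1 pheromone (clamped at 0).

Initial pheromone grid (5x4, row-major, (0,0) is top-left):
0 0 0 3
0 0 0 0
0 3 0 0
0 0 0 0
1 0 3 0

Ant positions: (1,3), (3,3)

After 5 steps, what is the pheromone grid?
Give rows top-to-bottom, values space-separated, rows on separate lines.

After step 1: ants at (0,3),(2,3)
  0 0 0 4
  0 0 0 0
  0 2 0 1
  0 0 0 0
  0 0 2 0
After step 2: ants at (1,3),(1,3)
  0 0 0 3
  0 0 0 3
  0 1 0 0
  0 0 0 0
  0 0 1 0
After step 3: ants at (0,3),(0,3)
  0 0 0 6
  0 0 0 2
  0 0 0 0
  0 0 0 0
  0 0 0 0
After step 4: ants at (1,3),(1,3)
  0 0 0 5
  0 0 0 5
  0 0 0 0
  0 0 0 0
  0 0 0 0
After step 5: ants at (0,3),(0,3)
  0 0 0 8
  0 0 0 4
  0 0 0 0
  0 0 0 0
  0 0 0 0

0 0 0 8
0 0 0 4
0 0 0 0
0 0 0 0
0 0 0 0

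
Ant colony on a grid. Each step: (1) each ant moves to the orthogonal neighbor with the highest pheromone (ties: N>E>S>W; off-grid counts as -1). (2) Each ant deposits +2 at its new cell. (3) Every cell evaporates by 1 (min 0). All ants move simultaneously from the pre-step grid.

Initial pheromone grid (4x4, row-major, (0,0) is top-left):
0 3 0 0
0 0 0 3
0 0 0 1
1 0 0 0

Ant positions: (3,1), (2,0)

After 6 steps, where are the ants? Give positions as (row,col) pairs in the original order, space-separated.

Step 1: ant0:(3,1)->W->(3,0) | ant1:(2,0)->S->(3,0)
  grid max=4 at (3,0)
Step 2: ant0:(3,0)->N->(2,0) | ant1:(3,0)->N->(2,0)
  grid max=3 at (2,0)
Step 3: ant0:(2,0)->S->(3,0) | ant1:(2,0)->S->(3,0)
  grid max=6 at (3,0)
Step 4: ant0:(3,0)->N->(2,0) | ant1:(3,0)->N->(2,0)
  grid max=5 at (2,0)
Step 5: ant0:(2,0)->S->(3,0) | ant1:(2,0)->S->(3,0)
  grid max=8 at (3,0)
Step 6: ant0:(3,0)->N->(2,0) | ant1:(3,0)->N->(2,0)
  grid max=7 at (2,0)

(2,0) (2,0)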